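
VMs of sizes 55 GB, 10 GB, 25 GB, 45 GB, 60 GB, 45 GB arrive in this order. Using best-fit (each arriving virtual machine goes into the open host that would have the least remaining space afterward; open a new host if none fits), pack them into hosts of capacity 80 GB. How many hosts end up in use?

  55 → host 1 (new)  [load 55/80]
  10 → host 1  [load 65/80]
  25 → host 2 (new)  [load 25/80]
  45 → host 2  [load 70/80]
  60 → host 3 (new)  [load 60/80]
  45 → host 4 (new)  [load 45/80]
4 hosts opened.

4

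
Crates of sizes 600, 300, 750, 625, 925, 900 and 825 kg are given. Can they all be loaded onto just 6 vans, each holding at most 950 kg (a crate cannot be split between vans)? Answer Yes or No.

A valid assignment using 6 vans:
  van 1: 925 = 925
  van 2: 900 = 900
  van 3: 825 = 825
  van 4: 750 = 750
  van 5: 625 + 300 = 925
  van 6: 600 = 600
Every load is within 950 kg, so 6 vans suffice.

Yes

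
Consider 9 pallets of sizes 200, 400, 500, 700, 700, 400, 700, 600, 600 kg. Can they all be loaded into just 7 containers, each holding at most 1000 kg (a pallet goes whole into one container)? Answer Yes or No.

Yes

A valid assignment using 6 containers:
  container 1: 700 + 200 = 900
  container 2: 700 = 700
  container 3: 700 = 700
  container 4: 600 + 400 = 1000
  container 5: 600 + 400 = 1000
  container 6: 500 = 500
That uses only 6 ≤ 7, so 7 containers are enough.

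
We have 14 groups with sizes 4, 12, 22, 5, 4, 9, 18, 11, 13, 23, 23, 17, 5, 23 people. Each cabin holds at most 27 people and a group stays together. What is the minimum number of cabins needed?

8

Total = 23 + 23 + 23 + 22 + 18 + 17 + 13 + 12 + 11 + 9 + 5 + 5 + 4 + 4 = 189 people.
Lower bound: ⌈189/27⌉ = 7 cabins.
A packing using 8 cabins:
  cabin 1: 23 + 4 = 27
  cabin 2: 23 + 4 = 27
  cabin 3: 23 = 23
  cabin 4: 22 + 5 = 27
  cabin 5: 18 + 9 = 27
  cabin 6: 17 + 5 = 22
  cabin 7: 13 + 12 = 25
  cabin 8: 11 = 11
No arrangement into 7 cabins stays within capacity, so 8 is optimal.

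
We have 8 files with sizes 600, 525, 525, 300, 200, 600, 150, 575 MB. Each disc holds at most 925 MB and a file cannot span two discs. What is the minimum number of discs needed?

Total = 600 + 600 + 575 + 525 + 525 + 300 + 200 + 150 = 3475 MB.
Lower bound: ⌈3475/925⌉ = 4 discs.
Also, 5 files each exceed 925/2 MB, and no two of those can share a disc, so at least 5 discs are needed.
A packing using 5 discs:
  disc 1: 600 + 300 = 900
  disc 2: 600 + 200 = 800
  disc 3: 575 + 150 = 725
  disc 4: 525 = 525
  disc 5: 525 = 525
This matches the lower bound, so 5 is optimal.

5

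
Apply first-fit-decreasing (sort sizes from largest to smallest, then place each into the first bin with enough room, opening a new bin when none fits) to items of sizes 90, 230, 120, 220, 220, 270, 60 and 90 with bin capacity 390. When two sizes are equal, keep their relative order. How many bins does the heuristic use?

Sorted descending: 270, 230, 220, 220, 120, 90, 90, 60.
  270 → bin 1 (new)  [load 270/390]
  230 → bin 2 (new)  [load 230/390]
  220 → bin 3 (new)  [load 220/390]
  220 → bin 4 (new)  [load 220/390]
  120 → bin 1  [load 390/390]
  90 → bin 2  [load 320/390]
  90 → bin 3  [load 310/390]
  60 → bin 2  [load 380/390]
4 bins opened.

4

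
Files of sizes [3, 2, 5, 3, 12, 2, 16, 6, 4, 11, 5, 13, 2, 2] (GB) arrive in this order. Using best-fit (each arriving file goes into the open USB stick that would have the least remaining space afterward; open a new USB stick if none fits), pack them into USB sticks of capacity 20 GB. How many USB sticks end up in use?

  3 → USB stick 1 (new)  [load 3/20]
  2 → USB stick 1  [load 5/20]
  5 → USB stick 1  [load 10/20]
  3 → USB stick 1  [load 13/20]
  12 → USB stick 2 (new)  [load 12/20]
  2 → USB stick 1  [load 15/20]
  16 → USB stick 3 (new)  [load 16/20]
  6 → USB stick 2  [load 18/20]
  4 → USB stick 3  [load 20/20]
  11 → USB stick 4 (new)  [load 11/20]
  5 → USB stick 1  [load 20/20]
  13 → USB stick 5 (new)  [load 13/20]
  2 → USB stick 2  [load 20/20]
  2 → USB stick 5  [load 15/20]
5 USB sticks opened.

5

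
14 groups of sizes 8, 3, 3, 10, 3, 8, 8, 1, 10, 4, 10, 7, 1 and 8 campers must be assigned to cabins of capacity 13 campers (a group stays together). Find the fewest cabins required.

8

Total = 10 + 10 + 10 + 8 + 8 + 8 + 8 + 7 + 4 + 3 + 3 + 3 + 1 + 1 = 84 campers.
Lower bound: ⌈84/13⌉ = 7 cabins.
Also, 8 groups each exceed 13/2 campers, and no two of those can share a cabin, so at least 8 cabins are needed.
A packing using 8 cabins:
  cabin 1: 10 + 3 = 13
  cabin 2: 10 + 3 = 13
  cabin 3: 10 + 3 = 13
  cabin 4: 8 + 4 + 1 = 13
  cabin 5: 8 + 1 = 9
  cabin 6: 8 = 8
  cabin 7: 8 = 8
  cabin 8: 7 = 7
This matches the lower bound, so 8 is optimal.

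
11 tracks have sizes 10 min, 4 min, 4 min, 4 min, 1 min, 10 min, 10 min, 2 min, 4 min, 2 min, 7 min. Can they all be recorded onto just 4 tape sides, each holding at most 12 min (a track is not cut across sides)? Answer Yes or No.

Total = 58 min; ⌈58/12⌉ = 5.
At least 5 tape sides are required, but only 4 are allowed.

No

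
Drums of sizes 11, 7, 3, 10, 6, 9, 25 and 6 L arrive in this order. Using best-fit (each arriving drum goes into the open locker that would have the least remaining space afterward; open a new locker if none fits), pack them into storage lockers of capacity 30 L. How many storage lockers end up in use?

  11 → locker 1 (new)  [load 11/30]
  7 → locker 1  [load 18/30]
  3 → locker 1  [load 21/30]
  10 → locker 2 (new)  [load 10/30]
  6 → locker 1  [load 27/30]
  9 → locker 2  [load 19/30]
  25 → locker 3 (new)  [load 25/30]
  6 → locker 2  [load 25/30]
3 storage lockers opened.

3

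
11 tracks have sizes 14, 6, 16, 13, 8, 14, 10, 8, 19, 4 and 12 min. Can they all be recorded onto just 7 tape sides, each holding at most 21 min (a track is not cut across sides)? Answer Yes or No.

A valid assignment using 7 tape sides:
  side 1: 19 = 19
  side 2: 16 + 4 = 20
  side 3: 14 + 6 = 20
  side 4: 14 = 14
  side 5: 13 + 8 = 21
  side 6: 12 + 8 = 20
  side 7: 10 = 10
Every load is within 21 min, so 7 tape sides suffice.

Yes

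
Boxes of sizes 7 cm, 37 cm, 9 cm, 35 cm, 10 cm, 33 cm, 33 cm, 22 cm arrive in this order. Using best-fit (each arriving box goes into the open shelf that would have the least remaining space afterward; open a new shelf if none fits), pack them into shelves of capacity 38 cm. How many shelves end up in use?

6

  7 → shelf 1 (new)  [load 7/38]
  37 → shelf 2 (new)  [load 37/38]
  9 → shelf 1  [load 16/38]
  35 → shelf 3 (new)  [load 35/38]
  10 → shelf 1  [load 26/38]
  33 → shelf 4 (new)  [load 33/38]
  33 → shelf 5 (new)  [load 33/38]
  22 → shelf 6 (new)  [load 22/38]
6 shelves opened.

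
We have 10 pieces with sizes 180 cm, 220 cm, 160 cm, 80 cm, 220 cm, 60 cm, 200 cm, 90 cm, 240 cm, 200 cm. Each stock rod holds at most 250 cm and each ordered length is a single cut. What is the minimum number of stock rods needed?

Total = 240 + 220 + 220 + 200 + 200 + 180 + 160 + 90 + 80 + 60 = 1650 cm.
Lower bound: ⌈1650/250⌉ = 7 stock rods.
A packing using 8 stock rods:
  stock rod 1: 240 = 240
  stock rod 2: 220 = 220
  stock rod 3: 220 = 220
  stock rod 4: 200 = 200
  stock rod 5: 200 = 200
  stock rod 6: 180 + 60 = 240
  stock rod 7: 160 + 90 = 250
  stock rod 8: 80 = 80
No arrangement into 7 stock rods stays within capacity, so 8 is optimal.

8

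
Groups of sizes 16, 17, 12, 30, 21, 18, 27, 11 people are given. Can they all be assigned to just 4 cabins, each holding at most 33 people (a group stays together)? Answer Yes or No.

No

Total = 152 people; ⌈152/33⌉ = 5.
At least 5 cabins are required, but only 4 are allowed.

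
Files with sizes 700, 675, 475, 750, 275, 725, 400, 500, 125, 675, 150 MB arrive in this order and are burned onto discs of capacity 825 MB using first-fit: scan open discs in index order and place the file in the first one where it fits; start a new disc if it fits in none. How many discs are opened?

  700 → disc 1 (new)  [load 700/825]
  675 → disc 2 (new)  [load 675/825]
  475 → disc 3 (new)  [load 475/825]
  750 → disc 4 (new)  [load 750/825]
  275 → disc 3  [load 750/825]
  725 → disc 5 (new)  [load 725/825]
  400 → disc 6 (new)  [load 400/825]
  500 → disc 7 (new)  [load 500/825]
  125 → disc 1  [load 825/825]
  675 → disc 8 (new)  [load 675/825]
  150 → disc 2  [load 825/825]
8 discs opened.

8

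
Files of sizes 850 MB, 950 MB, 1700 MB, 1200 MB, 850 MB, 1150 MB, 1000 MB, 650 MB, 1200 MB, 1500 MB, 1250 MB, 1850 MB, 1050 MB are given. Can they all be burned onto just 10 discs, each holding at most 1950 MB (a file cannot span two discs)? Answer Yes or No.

A valid assignment using 10 discs:
  disc 1: 1850 = 1850
  disc 2: 1700 = 1700
  disc 3: 1500 = 1500
  disc 4: 1250 + 650 = 1900
  disc 5: 1200 = 1200
  disc 6: 1200 = 1200
  disc 7: 1150 = 1150
  disc 8: 1050 + 850 = 1900
  disc 9: 1000 + 950 = 1950
  disc 10: 850 = 850
Every load is within 1950 MB, so 10 discs suffice.

Yes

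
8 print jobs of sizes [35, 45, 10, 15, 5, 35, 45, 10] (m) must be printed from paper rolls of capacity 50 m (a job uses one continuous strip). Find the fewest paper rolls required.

Total = 45 + 45 + 35 + 35 + 15 + 10 + 10 + 5 = 200 m.
Lower bound: ⌈200/50⌉ = 4 paper rolls.
A packing using 5 paper rolls:
  roll 1: 45 + 5 = 50
  roll 2: 45 = 45
  roll 3: 35 + 15 = 50
  roll 4: 35 + 10 = 45
  roll 5: 10 = 10
No arrangement into 4 paper rolls stays within capacity, so 5 is optimal.

5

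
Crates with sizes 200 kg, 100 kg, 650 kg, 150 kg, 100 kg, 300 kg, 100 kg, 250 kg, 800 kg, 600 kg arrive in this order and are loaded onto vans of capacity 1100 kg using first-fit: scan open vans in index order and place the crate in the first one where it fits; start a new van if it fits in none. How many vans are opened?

4

  200 → van 1 (new)  [load 200/1100]
  100 → van 1  [load 300/1100]
  650 → van 1  [load 950/1100]
  150 → van 1  [load 1100/1100]
  100 → van 2 (new)  [load 100/1100]
  300 → van 2  [load 400/1100]
  100 → van 2  [load 500/1100]
  250 → van 2  [load 750/1100]
  800 → van 3 (new)  [load 800/1100]
  600 → van 4 (new)  [load 600/1100]
4 vans opened.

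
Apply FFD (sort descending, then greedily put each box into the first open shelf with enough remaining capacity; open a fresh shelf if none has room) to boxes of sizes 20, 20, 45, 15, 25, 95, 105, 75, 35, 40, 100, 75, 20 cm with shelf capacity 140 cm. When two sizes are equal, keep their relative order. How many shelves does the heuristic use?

Sorted descending: 105, 100, 95, 75, 75, 45, 40, 35, 25, 20, 20, 20, 15.
  105 → shelf 1 (new)  [load 105/140]
  100 → shelf 2 (new)  [load 100/140]
  95 → shelf 3 (new)  [load 95/140]
  75 → shelf 4 (new)  [load 75/140]
  75 → shelf 5 (new)  [load 75/140]
  45 → shelf 3  [load 140/140]
  40 → shelf 2  [load 140/140]
  35 → shelf 1  [load 140/140]
  25 → shelf 4  [load 100/140]
  20 → shelf 4  [load 120/140]
  20 → shelf 4  [load 140/140]
  20 → shelf 5  [load 95/140]
  15 → shelf 5  [load 110/140]
5 shelves opened.

5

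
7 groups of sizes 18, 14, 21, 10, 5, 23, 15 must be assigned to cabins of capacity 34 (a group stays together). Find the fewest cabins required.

4

Total = 23 + 21 + 18 + 15 + 14 + 10 + 5 = 106.
Lower bound: ⌈106/34⌉ = 4 cabins.
A packing using 4 cabins:
  cabin 1: 23 + 10 = 33
  cabin 2: 21 + 5 = 26
  cabin 3: 18 + 15 = 33
  cabin 4: 14 = 14
This matches the lower bound, so 4 is optimal.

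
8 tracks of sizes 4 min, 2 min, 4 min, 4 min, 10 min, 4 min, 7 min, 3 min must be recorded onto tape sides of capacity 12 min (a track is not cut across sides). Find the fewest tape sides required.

Total = 10 + 7 + 4 + 4 + 4 + 4 + 3 + 2 = 38 min.
Lower bound: ⌈38/12⌉ = 4 tape sides.
A packing using 4 tape sides:
  side 1: 10 + 2 = 12
  side 2: 7 + 4 = 11
  side 3: 4 + 4 + 4 = 12
  side 4: 3 = 3
This matches the lower bound, so 4 is optimal.

4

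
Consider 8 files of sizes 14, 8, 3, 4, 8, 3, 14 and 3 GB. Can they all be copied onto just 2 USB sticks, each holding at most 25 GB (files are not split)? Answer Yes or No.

Total = 57 GB; ⌈57/25⌉ = 3.
At least 3 USB sticks are required, but only 2 are allowed.

No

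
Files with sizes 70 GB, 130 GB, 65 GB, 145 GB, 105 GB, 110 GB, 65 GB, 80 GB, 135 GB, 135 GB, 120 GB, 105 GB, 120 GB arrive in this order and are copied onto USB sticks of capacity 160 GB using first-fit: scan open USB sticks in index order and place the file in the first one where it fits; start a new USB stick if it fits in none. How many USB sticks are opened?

11

  70 → USB stick 1 (new)  [load 70/160]
  130 → USB stick 2 (new)  [load 130/160]
  65 → USB stick 1  [load 135/160]
  145 → USB stick 3 (new)  [load 145/160]
  105 → USB stick 4 (new)  [load 105/160]
  110 → USB stick 5 (new)  [load 110/160]
  65 → USB stick 6 (new)  [load 65/160]
  80 → USB stick 6  [load 145/160]
  135 → USB stick 7 (new)  [load 135/160]
  135 → USB stick 8 (new)  [load 135/160]
  120 → USB stick 9 (new)  [load 120/160]
  105 → USB stick 10 (new)  [load 105/160]
  120 → USB stick 11 (new)  [load 120/160]
11 USB sticks opened.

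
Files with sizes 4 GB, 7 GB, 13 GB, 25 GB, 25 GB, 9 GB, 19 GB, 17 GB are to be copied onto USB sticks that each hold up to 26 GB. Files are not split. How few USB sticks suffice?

5

Total = 25 + 25 + 19 + 17 + 13 + 9 + 7 + 4 = 119 GB.
Lower bound: ⌈119/26⌉ = 5 USB sticks.
A packing using 5 USB sticks:
  USB stick 1: 25 = 25
  USB stick 2: 25 = 25
  USB stick 3: 19 + 7 = 26
  USB stick 4: 17 + 9 = 26
  USB stick 5: 13 + 4 = 17
This matches the lower bound, so 5 is optimal.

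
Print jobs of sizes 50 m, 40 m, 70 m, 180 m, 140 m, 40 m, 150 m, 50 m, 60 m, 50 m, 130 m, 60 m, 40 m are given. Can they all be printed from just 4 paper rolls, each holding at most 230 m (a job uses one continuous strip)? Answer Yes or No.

Total = 1060 m; ⌈1060/230⌉ = 5.
At least 5 paper rolls are required, but only 4 are allowed.

No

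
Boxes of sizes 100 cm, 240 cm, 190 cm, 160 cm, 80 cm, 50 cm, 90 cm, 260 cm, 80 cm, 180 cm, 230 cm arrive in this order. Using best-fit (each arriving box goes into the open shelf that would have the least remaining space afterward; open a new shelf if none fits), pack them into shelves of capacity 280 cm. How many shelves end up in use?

  100 → shelf 1 (new)  [load 100/280]
  240 → shelf 2 (new)  [load 240/280]
  190 → shelf 3 (new)  [load 190/280]
  160 → shelf 1  [load 260/280]
  80 → shelf 3  [load 270/280]
  50 → shelf 4 (new)  [load 50/280]
  90 → shelf 4  [load 140/280]
  260 → shelf 5 (new)  [load 260/280]
  80 → shelf 4  [load 220/280]
  180 → shelf 6 (new)  [load 180/280]
  230 → shelf 7 (new)  [load 230/280]
7 shelves opened.

7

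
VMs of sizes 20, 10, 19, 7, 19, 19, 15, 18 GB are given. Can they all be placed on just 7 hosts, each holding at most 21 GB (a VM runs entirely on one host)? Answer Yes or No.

A valid assignment using 7 hosts:
  host 1: 20 = 20
  host 2: 19 = 19
  host 3: 19 = 19
  host 4: 19 = 19
  host 5: 18 = 18
  host 6: 15 = 15
  host 7: 10 + 7 = 17
Every load is within 21 GB, so 7 hosts suffice.

Yes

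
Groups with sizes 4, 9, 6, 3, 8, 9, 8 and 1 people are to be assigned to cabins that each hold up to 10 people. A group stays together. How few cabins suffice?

Total = 9 + 9 + 8 + 8 + 6 + 4 + 3 + 1 = 48 people.
Lower bound: ⌈48/10⌉ = 5 cabins.
A packing using 6 cabins:
  cabin 1: 9 + 1 = 10
  cabin 2: 9 = 9
  cabin 3: 8 = 8
  cabin 4: 8 = 8
  cabin 5: 6 + 4 = 10
  cabin 6: 3 = 3
No arrangement into 5 cabins stays within capacity, so 6 is optimal.

6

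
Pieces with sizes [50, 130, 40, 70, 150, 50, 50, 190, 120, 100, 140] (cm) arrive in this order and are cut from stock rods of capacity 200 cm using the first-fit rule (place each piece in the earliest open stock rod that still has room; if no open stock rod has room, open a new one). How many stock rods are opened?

7

  50 → stock rod 1 (new)  [load 50/200]
  130 → stock rod 1  [load 180/200]
  40 → stock rod 2 (new)  [load 40/200]
  70 → stock rod 2  [load 110/200]
  150 → stock rod 3 (new)  [load 150/200]
  50 → stock rod 2  [load 160/200]
  50 → stock rod 3  [load 200/200]
  190 → stock rod 4 (new)  [load 190/200]
  120 → stock rod 5 (new)  [load 120/200]
  100 → stock rod 6 (new)  [load 100/200]
  140 → stock rod 7 (new)  [load 140/200]
7 stock rods opened.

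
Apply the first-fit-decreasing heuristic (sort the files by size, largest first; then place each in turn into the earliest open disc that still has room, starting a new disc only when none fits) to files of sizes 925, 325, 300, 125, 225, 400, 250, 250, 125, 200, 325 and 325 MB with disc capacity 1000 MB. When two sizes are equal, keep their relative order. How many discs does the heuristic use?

Sorted descending: 925, 400, 325, 325, 325, 300, 250, 250, 225, 200, 125, 125.
  925 → disc 1 (new)  [load 925/1000]
  400 → disc 2 (new)  [load 400/1000]
  325 → disc 2  [load 725/1000]
  325 → disc 3 (new)  [load 325/1000]
  325 → disc 3  [load 650/1000]
  300 → disc 3  [load 950/1000]
  250 → disc 2  [load 975/1000]
  250 → disc 4 (new)  [load 250/1000]
  225 → disc 4  [load 475/1000]
  200 → disc 4  [load 675/1000]
  125 → disc 4  [load 800/1000]
  125 → disc 4  [load 925/1000]
4 discs opened.

4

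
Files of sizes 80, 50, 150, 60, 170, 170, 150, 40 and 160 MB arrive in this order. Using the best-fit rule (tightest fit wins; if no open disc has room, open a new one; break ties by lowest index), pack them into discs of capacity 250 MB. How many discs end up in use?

6

  80 → disc 1 (new)  [load 80/250]
  50 → disc 1  [load 130/250]
  150 → disc 2 (new)  [load 150/250]
  60 → disc 2  [load 210/250]
  170 → disc 3 (new)  [load 170/250]
  170 → disc 4 (new)  [load 170/250]
  150 → disc 5 (new)  [load 150/250]
  40 → disc 2  [load 250/250]
  160 → disc 6 (new)  [load 160/250]
6 discs opened.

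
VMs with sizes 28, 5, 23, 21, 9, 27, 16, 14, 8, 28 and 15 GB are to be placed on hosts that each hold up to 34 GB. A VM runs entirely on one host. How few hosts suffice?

7

Total = 28 + 28 + 27 + 23 + 21 + 16 + 15 + 14 + 9 + 8 + 5 = 194 GB.
Lower bound: ⌈194/34⌉ = 6 hosts.
A packing using 7 hosts:
  host 1: 28 + 5 = 33
  host 2: 28 = 28
  host 3: 27 = 27
  host 4: 23 + 9 = 32
  host 5: 21 + 8 = 29
  host 6: 16 + 15 = 31
  host 7: 14 = 14
No arrangement into 6 hosts stays within capacity, so 7 is optimal.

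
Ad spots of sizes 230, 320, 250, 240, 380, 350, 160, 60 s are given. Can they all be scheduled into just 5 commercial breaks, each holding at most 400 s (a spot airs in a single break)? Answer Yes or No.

No

Total = 1990 s; ⌈1990/400⌉ = 5.
6 ad spots each exceed half the capacity and cannot share a break, forcing at least 6 commercial breaks.
At least 6 commercial breaks are required, but only 5 are allowed.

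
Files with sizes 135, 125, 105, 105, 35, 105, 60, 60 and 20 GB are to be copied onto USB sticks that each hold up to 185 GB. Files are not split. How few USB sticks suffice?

5

Total = 135 + 125 + 105 + 105 + 105 + 60 + 60 + 35 + 20 = 750 GB.
Lower bound: ⌈750/185⌉ = 5 USB sticks.
A packing using 5 USB sticks:
  USB stick 1: 135 + 35 = 170
  USB stick 2: 125 + 60 = 185
  USB stick 3: 105 + 60 + 20 = 185
  USB stick 4: 105 = 105
  USB stick 5: 105 = 105
This matches the lower bound, so 5 is optimal.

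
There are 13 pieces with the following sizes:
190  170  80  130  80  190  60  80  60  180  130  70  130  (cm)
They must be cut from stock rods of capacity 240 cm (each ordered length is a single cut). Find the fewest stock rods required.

8

Total = 190 + 190 + 180 + 170 + 130 + 130 + 130 + 80 + 80 + 80 + 70 + 60 + 60 = 1550 cm.
Lower bound: ⌈1550/240⌉ = 7 stock rods.
A packing using 8 stock rods:
  stock rod 1: 190 = 190
  stock rod 2: 190 = 190
  stock rod 3: 180 + 60 = 240
  stock rod 4: 170 + 70 = 240
  stock rod 5: 130 + 80 = 210
  stock rod 6: 130 + 80 = 210
  stock rod 7: 130 + 80 = 210
  stock rod 8: 60 = 60
No arrangement into 7 stock rods stays within capacity, so 8 is optimal.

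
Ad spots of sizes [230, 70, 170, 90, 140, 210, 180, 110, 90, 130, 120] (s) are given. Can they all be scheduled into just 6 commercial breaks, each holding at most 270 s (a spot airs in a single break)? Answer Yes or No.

No

Total = 1540 s; ⌈1540/270⌉ = 6.
The bound of 6 does not rule out 6, but exhaustive search shows no assignment into 6 commercial breaks of capacity 270 s exists — the minimum is 7.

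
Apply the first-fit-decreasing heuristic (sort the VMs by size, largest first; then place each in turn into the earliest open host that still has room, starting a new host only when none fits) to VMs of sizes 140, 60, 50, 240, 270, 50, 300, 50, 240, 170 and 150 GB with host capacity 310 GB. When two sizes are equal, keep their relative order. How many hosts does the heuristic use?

Sorted descending: 300, 270, 240, 240, 170, 150, 140, 60, 50, 50, 50.
  300 → host 1 (new)  [load 300/310]
  270 → host 2 (new)  [load 270/310]
  240 → host 3 (new)  [load 240/310]
  240 → host 4 (new)  [load 240/310]
  170 → host 5 (new)  [load 170/310]
  150 → host 6 (new)  [load 150/310]
  140 → host 5  [load 310/310]
  60 → host 3  [load 300/310]
  50 → host 4  [load 290/310]
  50 → host 6  [load 200/310]
  50 → host 6  [load 250/310]
6 hosts opened.

6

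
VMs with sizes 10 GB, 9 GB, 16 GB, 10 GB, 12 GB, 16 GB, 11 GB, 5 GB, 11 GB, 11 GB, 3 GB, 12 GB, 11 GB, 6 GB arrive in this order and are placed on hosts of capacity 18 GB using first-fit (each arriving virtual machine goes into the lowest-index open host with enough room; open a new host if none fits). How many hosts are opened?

11

  10 → host 1 (new)  [load 10/18]
  9 → host 2 (new)  [load 9/18]
  16 → host 3 (new)  [load 16/18]
  10 → host 4 (new)  [load 10/18]
  12 → host 5 (new)  [load 12/18]
  16 → host 6 (new)  [load 16/18]
  11 → host 7 (new)  [load 11/18]
  5 → host 1  [load 15/18]
  11 → host 8 (new)  [load 11/18]
  11 → host 9 (new)  [load 11/18]
  3 → host 1  [load 18/18]
  12 → host 10 (new)  [load 12/18]
  11 → host 11 (new)  [load 11/18]
  6 → host 2  [load 15/18]
11 hosts opened.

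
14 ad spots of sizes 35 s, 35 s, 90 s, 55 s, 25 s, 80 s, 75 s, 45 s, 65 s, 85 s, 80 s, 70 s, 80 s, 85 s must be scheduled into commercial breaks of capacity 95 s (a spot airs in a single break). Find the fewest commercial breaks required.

11

Total = 90 + 85 + 85 + 80 + 80 + 80 + 75 + 70 + 65 + 55 + 45 + 35 + 35 + 25 = 905 s.
Lower bound: ⌈905/95⌉ = 10 commercial breaks.
A packing using 11 commercial breaks:
  break 1: 90 = 90
  break 2: 85 = 85
  break 3: 85 = 85
  break 4: 80 = 80
  break 5: 80 = 80
  break 6: 80 = 80
  break 7: 75 = 75
  break 8: 70 + 25 = 95
  break 9: 65 = 65
  break 10: 55 + 35 = 90
  break 11: 45 + 35 = 80
No arrangement into 10 commercial breaks stays within capacity, so 11 is optimal.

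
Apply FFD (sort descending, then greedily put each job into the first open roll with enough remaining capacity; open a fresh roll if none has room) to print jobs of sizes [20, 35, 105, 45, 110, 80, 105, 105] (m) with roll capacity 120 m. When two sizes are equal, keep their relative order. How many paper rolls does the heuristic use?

Sorted descending: 110, 105, 105, 105, 80, 45, 35, 20.
  110 → roll 1 (new)  [load 110/120]
  105 → roll 2 (new)  [load 105/120]
  105 → roll 3 (new)  [load 105/120]
  105 → roll 4 (new)  [load 105/120]
  80 → roll 5 (new)  [load 80/120]
  45 → roll 6 (new)  [load 45/120]
  35 → roll 5  [load 115/120]
  20 → roll 6  [load 65/120]
6 paper rolls opened.

6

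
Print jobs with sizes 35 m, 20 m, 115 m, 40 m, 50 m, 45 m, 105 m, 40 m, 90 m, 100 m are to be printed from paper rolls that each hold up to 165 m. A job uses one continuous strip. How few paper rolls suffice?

Total = 115 + 105 + 100 + 90 + 50 + 45 + 40 + 40 + 35 + 20 = 640 m.
Lower bound: ⌈640/165⌉ = 4 paper rolls.
A packing using 4 paper rolls:
  roll 1: 115 + 50 = 165
  roll 2: 105 + 45 = 150
  roll 3: 100 + 40 + 20 = 160
  roll 4: 90 + 40 + 35 = 165
This matches the lower bound, so 4 is optimal.

4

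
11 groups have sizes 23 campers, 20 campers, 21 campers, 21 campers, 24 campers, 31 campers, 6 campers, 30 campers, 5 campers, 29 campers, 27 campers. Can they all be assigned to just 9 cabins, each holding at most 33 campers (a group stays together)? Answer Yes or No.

A valid assignment using 9 cabins:
  cabin 1: 31 = 31
  cabin 2: 30 = 30
  cabin 3: 29 = 29
  cabin 4: 27 + 6 = 33
  cabin 5: 24 + 5 = 29
  cabin 6: 23 = 23
  cabin 7: 21 = 21
  cabin 8: 21 = 21
  cabin 9: 20 = 20
Every load is within 33 campers, so 9 cabins suffice.

Yes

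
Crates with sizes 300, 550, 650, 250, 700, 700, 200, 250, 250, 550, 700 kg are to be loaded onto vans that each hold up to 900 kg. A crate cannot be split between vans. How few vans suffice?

Total = 700 + 700 + 700 + 650 + 550 + 550 + 300 + 250 + 250 + 250 + 200 = 5100 kg.
Lower bound: ⌈5100/900⌉ = 6 vans.
A packing using 7 vans:
  van 1: 700 + 200 = 900
  van 2: 700 = 700
  van 3: 700 = 700
  van 4: 650 + 250 = 900
  van 5: 550 + 300 = 850
  van 6: 550 + 250 = 800
  van 7: 250 = 250
No arrangement into 6 vans stays within capacity, so 7 is optimal.

7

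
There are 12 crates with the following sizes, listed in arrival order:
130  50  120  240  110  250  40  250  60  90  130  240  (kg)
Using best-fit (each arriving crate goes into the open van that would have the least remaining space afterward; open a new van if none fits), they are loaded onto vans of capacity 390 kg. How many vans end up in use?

  130 → van 1 (new)  [load 130/390]
  50 → van 1  [load 180/390]
  120 → van 1  [load 300/390]
  240 → van 2 (new)  [load 240/390]
  110 → van 2  [load 350/390]
  250 → van 3 (new)  [load 250/390]
  40 → van 2  [load 390/390]
  250 → van 4 (new)  [load 250/390]
  60 → van 1  [load 360/390]
  90 → van 3  [load 340/390]
  130 → van 4  [load 380/390]
  240 → van 5 (new)  [load 240/390]
5 vans opened.

5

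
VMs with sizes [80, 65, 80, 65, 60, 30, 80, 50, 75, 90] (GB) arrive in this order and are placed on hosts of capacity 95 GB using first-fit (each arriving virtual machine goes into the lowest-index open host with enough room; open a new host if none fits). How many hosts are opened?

9

  80 → host 1 (new)  [load 80/95]
  65 → host 2 (new)  [load 65/95]
  80 → host 3 (new)  [load 80/95]
  65 → host 4 (new)  [load 65/95]
  60 → host 5 (new)  [load 60/95]
  30 → host 2  [load 95/95]
  80 → host 6 (new)  [load 80/95]
  50 → host 7 (new)  [load 50/95]
  75 → host 8 (new)  [load 75/95]
  90 → host 9 (new)  [load 90/95]
9 hosts opened.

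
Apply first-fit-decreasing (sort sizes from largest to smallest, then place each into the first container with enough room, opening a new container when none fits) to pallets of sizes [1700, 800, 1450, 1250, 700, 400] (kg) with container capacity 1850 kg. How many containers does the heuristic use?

4

Sorted descending: 1700, 1450, 1250, 800, 700, 400.
  1700 → container 1 (new)  [load 1700/1850]
  1450 → container 2 (new)  [load 1450/1850]
  1250 → container 3 (new)  [load 1250/1850]
  800 → container 4 (new)  [load 800/1850]
  700 → container 4  [load 1500/1850]
  400 → container 2  [load 1850/1850]
4 containers opened.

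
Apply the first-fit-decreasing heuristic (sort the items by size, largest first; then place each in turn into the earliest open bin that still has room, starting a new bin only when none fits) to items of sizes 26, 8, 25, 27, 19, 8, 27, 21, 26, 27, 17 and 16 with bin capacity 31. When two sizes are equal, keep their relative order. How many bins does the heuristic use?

10

Sorted descending: 27, 27, 27, 26, 26, 25, 21, 19, 17, 16, 8, 8.
  27 → bin 1 (new)  [load 27/31]
  27 → bin 2 (new)  [load 27/31]
  27 → bin 3 (new)  [load 27/31]
  26 → bin 4 (new)  [load 26/31]
  26 → bin 5 (new)  [load 26/31]
  25 → bin 6 (new)  [load 25/31]
  21 → bin 7 (new)  [load 21/31]
  19 → bin 8 (new)  [load 19/31]
  17 → bin 9 (new)  [load 17/31]
  16 → bin 10 (new)  [load 16/31]
  8 → bin 7  [load 29/31]
  8 → bin 8  [load 27/31]
10 bins opened.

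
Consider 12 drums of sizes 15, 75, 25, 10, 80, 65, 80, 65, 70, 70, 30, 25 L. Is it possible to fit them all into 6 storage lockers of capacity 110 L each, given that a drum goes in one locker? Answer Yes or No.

Total = 610 L; ⌈610/110⌉ = 6.
7 drums each exceed half the capacity and cannot share a locker, forcing at least 7 storage lockers.
At least 7 storage lockers are required, but only 6 are allowed.

No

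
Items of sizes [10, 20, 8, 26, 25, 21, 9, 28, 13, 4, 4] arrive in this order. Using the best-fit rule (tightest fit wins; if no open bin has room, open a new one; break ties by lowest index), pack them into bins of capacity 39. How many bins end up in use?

5

  10 → bin 1 (new)  [load 10/39]
  20 → bin 1  [load 30/39]
  8 → bin 1  [load 38/39]
  26 → bin 2 (new)  [load 26/39]
  25 → bin 3 (new)  [load 25/39]
  21 → bin 4 (new)  [load 21/39]
  9 → bin 2  [load 35/39]
  28 → bin 5 (new)  [load 28/39]
  13 → bin 3  [load 38/39]
  4 → bin 2  [load 39/39]
  4 → bin 5  [load 32/39]
5 bins opened.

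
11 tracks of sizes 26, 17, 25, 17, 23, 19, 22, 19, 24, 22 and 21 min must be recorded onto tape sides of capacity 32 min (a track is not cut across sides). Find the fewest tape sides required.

Total = 26 + 25 + 24 + 23 + 22 + 22 + 21 + 19 + 19 + 17 + 17 = 235 min.
Lower bound: ⌈235/32⌉ = 8 tape sides.
Also, 11 tracks each exceed 16 min, and no two of those can share a side, so at least 11 tape sides are needed.
A packing using 11 tape sides:
  side 1: 26 = 26
  side 2: 25 = 25
  side 3: 24 = 24
  side 4: 23 = 23
  side 5: 22 = 22
  side 6: 22 = 22
  side 7: 21 = 21
  side 8: 19 = 19
  side 9: 19 = 19
  side 10: 17 = 17
  side 11: 17 = 17
This matches the lower bound, so 11 is optimal.

11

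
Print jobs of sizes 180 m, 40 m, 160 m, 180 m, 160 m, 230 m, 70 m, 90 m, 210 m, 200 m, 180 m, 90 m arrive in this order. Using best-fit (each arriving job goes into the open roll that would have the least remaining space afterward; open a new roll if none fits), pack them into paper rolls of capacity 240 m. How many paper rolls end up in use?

  180 → roll 1 (new)  [load 180/240]
  40 → roll 1  [load 220/240]
  160 → roll 2 (new)  [load 160/240]
  180 → roll 3 (new)  [load 180/240]
  160 → roll 4 (new)  [load 160/240]
  230 → roll 5 (new)  [load 230/240]
  70 → roll 2  [load 230/240]
  90 → roll 6 (new)  [load 90/240]
  210 → roll 7 (new)  [load 210/240]
  200 → roll 8 (new)  [load 200/240]
  180 → roll 9 (new)  [load 180/240]
  90 → roll 6  [load 180/240]
9 paper rolls opened.

9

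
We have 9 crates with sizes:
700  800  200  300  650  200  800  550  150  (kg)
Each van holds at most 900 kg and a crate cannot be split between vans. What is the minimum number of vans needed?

Total = 800 + 800 + 700 + 650 + 550 + 300 + 200 + 200 + 150 = 4350 kg.
Lower bound: ⌈4350/900⌉ = 5 vans.
A packing using 6 vans:
  van 1: 800 = 800
  van 2: 800 = 800
  van 3: 700 + 200 = 900
  van 4: 650 + 200 = 850
  van 5: 550 + 300 = 850
  van 6: 150 = 150
No arrangement into 5 vans stays within capacity, so 6 is optimal.

6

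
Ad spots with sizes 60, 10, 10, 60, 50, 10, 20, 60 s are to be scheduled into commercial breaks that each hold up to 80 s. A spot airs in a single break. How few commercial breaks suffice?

Total = 60 + 60 + 60 + 50 + 20 + 10 + 10 + 10 = 280 s.
Lower bound: ⌈280/80⌉ = 4 commercial breaks.
A packing using 4 commercial breaks:
  break 1: 60 + 20 = 80
  break 2: 60 + 10 + 10 = 80
  break 3: 60 + 10 = 70
  break 4: 50 = 50
This matches the lower bound, so 4 is optimal.

4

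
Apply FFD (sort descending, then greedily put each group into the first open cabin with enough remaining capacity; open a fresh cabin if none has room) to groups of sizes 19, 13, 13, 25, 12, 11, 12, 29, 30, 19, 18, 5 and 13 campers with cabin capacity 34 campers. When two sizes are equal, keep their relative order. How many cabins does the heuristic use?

8

Sorted descending: 30, 29, 25, 19, 19, 18, 13, 13, 13, 12, 12, 11, 5.
  30 → cabin 1 (new)  [load 30/34]
  29 → cabin 2 (new)  [load 29/34]
  25 → cabin 3 (new)  [load 25/34]
  19 → cabin 4 (new)  [load 19/34]
  19 → cabin 5 (new)  [load 19/34]
  18 → cabin 6 (new)  [load 18/34]
  13 → cabin 4  [load 32/34]
  13 → cabin 5  [load 32/34]
  13 → cabin 6  [load 31/34]
  12 → cabin 7 (new)  [load 12/34]
  12 → cabin 7  [load 24/34]
  11 → cabin 8 (new)  [load 11/34]
  5 → cabin 2  [load 34/34]
8 cabins opened.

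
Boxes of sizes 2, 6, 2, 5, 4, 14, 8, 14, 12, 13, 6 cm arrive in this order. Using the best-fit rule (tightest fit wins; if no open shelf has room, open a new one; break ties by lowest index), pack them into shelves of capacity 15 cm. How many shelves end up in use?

  2 → shelf 1 (new)  [load 2/15]
  6 → shelf 1  [load 8/15]
  2 → shelf 1  [load 10/15]
  5 → shelf 1  [load 15/15]
  4 → shelf 2 (new)  [load 4/15]
  14 → shelf 3 (new)  [load 14/15]
  8 → shelf 2  [load 12/15]
  14 → shelf 4 (new)  [load 14/15]
  12 → shelf 5 (new)  [load 12/15]
  13 → shelf 6 (new)  [load 13/15]
  6 → shelf 7 (new)  [load 6/15]
7 shelves opened.

7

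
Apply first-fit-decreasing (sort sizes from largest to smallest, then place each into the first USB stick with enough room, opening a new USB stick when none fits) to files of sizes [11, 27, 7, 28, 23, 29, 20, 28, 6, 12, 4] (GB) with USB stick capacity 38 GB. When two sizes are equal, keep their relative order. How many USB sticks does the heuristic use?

Sorted descending: 29, 28, 28, 27, 23, 20, 12, 11, 7, 6, 4.
  29 → USB stick 1 (new)  [load 29/38]
  28 → USB stick 2 (new)  [load 28/38]
  28 → USB stick 3 (new)  [load 28/38]
  27 → USB stick 4 (new)  [load 27/38]
  23 → USB stick 5 (new)  [load 23/38]
  20 → USB stick 6 (new)  [load 20/38]
  12 → USB stick 5  [load 35/38]
  11 → USB stick 4  [load 38/38]
  7 → USB stick 1  [load 36/38]
  6 → USB stick 2  [load 34/38]
  4 → USB stick 2  [load 38/38]
6 USB sticks opened.

6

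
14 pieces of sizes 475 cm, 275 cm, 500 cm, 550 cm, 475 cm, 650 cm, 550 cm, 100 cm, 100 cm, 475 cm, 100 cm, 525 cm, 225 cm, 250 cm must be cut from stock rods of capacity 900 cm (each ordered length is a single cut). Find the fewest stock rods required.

8

Total = 650 + 550 + 550 + 525 + 500 + 475 + 475 + 475 + 275 + 250 + 225 + 100 + 100 + 100 = 5250 cm.
Lower bound: ⌈5250/900⌉ = 6 stock rods.
Also, 8 pieces each exceed 450 cm, and no two of those can share a stock rod, so at least 8 stock rods are needed.
A packing using 8 stock rods:
  stock rod 1: 650 + 250 = 900
  stock rod 2: 550 + 275 = 825
  stock rod 3: 550 + 225 + 100 = 875
  stock rod 4: 525 + 100 + 100 = 725
  stock rod 5: 500 = 500
  stock rod 6: 475 = 475
  stock rod 7: 475 = 475
  stock rod 8: 475 = 475
This matches the lower bound, so 8 is optimal.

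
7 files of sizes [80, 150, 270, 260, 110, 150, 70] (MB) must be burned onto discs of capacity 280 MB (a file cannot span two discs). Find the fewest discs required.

5

Total = 270 + 260 + 150 + 150 + 110 + 80 + 70 = 1090 MB.
Lower bound: ⌈1090/280⌉ = 4 discs.
A packing using 5 discs:
  disc 1: 270 = 270
  disc 2: 260 = 260
  disc 3: 150 + 110 = 260
  disc 4: 150 + 80 = 230
  disc 5: 70 = 70
No arrangement into 4 discs stays within capacity, so 5 is optimal.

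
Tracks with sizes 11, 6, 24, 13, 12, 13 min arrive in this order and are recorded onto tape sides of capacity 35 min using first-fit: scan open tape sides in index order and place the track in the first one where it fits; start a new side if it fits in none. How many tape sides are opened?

  11 → side 1 (new)  [load 11/35]
  6 → side 1  [load 17/35]
  24 → side 2 (new)  [load 24/35]
  13 → side 1  [load 30/35]
  12 → side 3 (new)  [load 12/35]
  13 → side 3  [load 25/35]
3 tape sides opened.

3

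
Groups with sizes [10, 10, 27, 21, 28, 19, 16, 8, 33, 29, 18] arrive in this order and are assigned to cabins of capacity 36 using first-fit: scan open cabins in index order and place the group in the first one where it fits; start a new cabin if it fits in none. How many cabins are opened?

8

  10 → cabin 1 (new)  [load 10/36]
  10 → cabin 1  [load 20/36]
  27 → cabin 2 (new)  [load 27/36]
  21 → cabin 3 (new)  [load 21/36]
  28 → cabin 4 (new)  [load 28/36]
  19 → cabin 5 (new)  [load 19/36]
  16 → cabin 1  [load 36/36]
  8 → cabin 2  [load 35/36]
  33 → cabin 6 (new)  [load 33/36]
  29 → cabin 7 (new)  [load 29/36]
  18 → cabin 8 (new)  [load 18/36]
8 cabins opened.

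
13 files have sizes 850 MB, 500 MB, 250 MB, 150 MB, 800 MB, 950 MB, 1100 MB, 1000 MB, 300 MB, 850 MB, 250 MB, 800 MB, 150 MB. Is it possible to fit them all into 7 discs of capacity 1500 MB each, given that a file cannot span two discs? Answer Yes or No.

Yes

A valid assignment using 7 discs:
  disc 1: 1100 + 300 = 1400
  disc 2: 1000 + 500 = 1500
  disc 3: 950 + 250 + 250 = 1450
  disc 4: 850 + 150 + 150 = 1150
  disc 5: 850 = 850
  disc 6: 800 = 800
  disc 7: 800 = 800
Every load is within 1500 MB, so 7 discs suffice.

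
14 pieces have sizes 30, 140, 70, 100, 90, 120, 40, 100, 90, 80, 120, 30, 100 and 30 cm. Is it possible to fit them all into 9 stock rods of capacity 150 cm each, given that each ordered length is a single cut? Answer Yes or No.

Yes

A valid assignment using 9 stock rods:
  stock rod 1: 140 = 140
  stock rod 2: 120 + 30 = 150
  stock rod 3: 120 + 30 = 150
  stock rod 4: 100 + 40 = 140
  stock rod 5: 100 + 30 = 130
  stock rod 6: 100 = 100
  stock rod 7: 90 = 90
  stock rod 8: 90 = 90
  stock rod 9: 80 + 70 = 150
Every load is within 150 cm, so 9 stock rods suffice.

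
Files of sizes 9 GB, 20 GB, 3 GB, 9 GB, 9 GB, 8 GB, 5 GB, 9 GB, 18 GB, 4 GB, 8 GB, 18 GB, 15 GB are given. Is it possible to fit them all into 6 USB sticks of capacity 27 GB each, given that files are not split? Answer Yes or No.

A valid assignment using 6 USB sticks:
  USB stick 1: 20 + 5 = 25
  USB stick 2: 18 + 9 = 27
  USB stick 3: 18 + 9 = 27
  USB stick 4: 15 + 9 + 3 = 27
  USB stick 5: 9 + 8 + 8 = 25
  USB stick 6: 4 = 4
Every load is within 27 GB, so 6 USB sticks suffice.

Yes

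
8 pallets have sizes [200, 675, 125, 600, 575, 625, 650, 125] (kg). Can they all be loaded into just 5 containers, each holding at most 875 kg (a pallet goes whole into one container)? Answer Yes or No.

Yes

A valid assignment using 5 containers:
  container 1: 675 + 200 = 875
  container 2: 650 + 125 = 775
  container 3: 625 + 125 = 750
  container 4: 600 = 600
  container 5: 575 = 575
Every load is within 875 kg, so 5 containers suffice.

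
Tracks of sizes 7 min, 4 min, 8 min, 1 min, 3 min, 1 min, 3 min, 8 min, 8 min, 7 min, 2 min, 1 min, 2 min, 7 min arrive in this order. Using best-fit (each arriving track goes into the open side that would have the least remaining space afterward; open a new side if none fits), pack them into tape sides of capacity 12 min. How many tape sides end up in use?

  7 → side 1 (new)  [load 7/12]
  4 → side 1  [load 11/12]
  8 → side 2 (new)  [load 8/12]
  1 → side 1  [load 12/12]
  3 → side 2  [load 11/12]
  1 → side 2  [load 12/12]
  3 → side 3 (new)  [load 3/12]
  8 → side 3  [load 11/12]
  8 → side 4 (new)  [load 8/12]
  7 → side 5 (new)  [load 7/12]
  2 → side 4  [load 10/12]
  1 → side 3  [load 12/12]
  2 → side 4  [load 12/12]
  7 → side 6 (new)  [load 7/12]
6 tape sides opened.

6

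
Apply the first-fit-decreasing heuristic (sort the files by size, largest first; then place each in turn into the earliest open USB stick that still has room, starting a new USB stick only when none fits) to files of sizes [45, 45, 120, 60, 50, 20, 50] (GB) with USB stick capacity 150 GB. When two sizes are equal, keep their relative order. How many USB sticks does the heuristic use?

Sorted descending: 120, 60, 50, 50, 45, 45, 20.
  120 → USB stick 1 (new)  [load 120/150]
  60 → USB stick 2 (new)  [load 60/150]
  50 → USB stick 2  [load 110/150]
  50 → USB stick 3 (new)  [load 50/150]
  45 → USB stick 3  [load 95/150]
  45 → USB stick 3  [load 140/150]
  20 → USB stick 1  [load 140/150]
3 USB sticks opened.

3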